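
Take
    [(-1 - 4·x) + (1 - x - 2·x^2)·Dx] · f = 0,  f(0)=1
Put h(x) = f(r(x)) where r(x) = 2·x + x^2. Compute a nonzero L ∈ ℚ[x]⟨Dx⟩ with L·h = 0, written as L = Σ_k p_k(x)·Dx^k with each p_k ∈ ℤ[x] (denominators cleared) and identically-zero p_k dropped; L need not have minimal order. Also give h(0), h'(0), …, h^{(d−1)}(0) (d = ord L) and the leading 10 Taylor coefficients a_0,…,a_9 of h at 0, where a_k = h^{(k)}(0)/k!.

f: a_k = 1, 1, 3, 5, 11, 21, 43, 85, 171, 341, …
h₀=f(r): pull back L_f along r ⇒ L₀.
L = (2 + 16·x + 8·x^2) + (-1 + 3·x + 6·x^2 + 2·x^3)·Dx  (order 1).
h: a_k = 1, 2, 13, 52, 239, 1054, 4701, 20904, 93027, 413906, …
ICs: h(0) = 1.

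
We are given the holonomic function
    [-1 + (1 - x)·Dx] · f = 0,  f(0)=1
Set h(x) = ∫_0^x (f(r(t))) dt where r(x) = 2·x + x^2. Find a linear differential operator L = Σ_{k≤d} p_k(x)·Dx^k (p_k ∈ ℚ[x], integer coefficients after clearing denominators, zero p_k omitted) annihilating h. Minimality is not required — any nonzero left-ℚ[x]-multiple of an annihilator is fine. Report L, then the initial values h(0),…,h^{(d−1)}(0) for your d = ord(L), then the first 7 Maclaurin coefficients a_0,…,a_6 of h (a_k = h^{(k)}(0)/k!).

L = (2 + 2·x)·Dx + (-1 + 2·x + x^2)·Dx^2  (order 2).
h: a_k = 0, 1, 1, 5/3, 3, 29/5, 35/3, …
ICs: h(0) = 0, h′(0) = 1.

f: a_k = 1, 1, 1, 1, 1, 1, 1, …
Change of var in L_f (x↦r) gives L₀.
h=∫₀ˣh₀: take L = L₀·Dx.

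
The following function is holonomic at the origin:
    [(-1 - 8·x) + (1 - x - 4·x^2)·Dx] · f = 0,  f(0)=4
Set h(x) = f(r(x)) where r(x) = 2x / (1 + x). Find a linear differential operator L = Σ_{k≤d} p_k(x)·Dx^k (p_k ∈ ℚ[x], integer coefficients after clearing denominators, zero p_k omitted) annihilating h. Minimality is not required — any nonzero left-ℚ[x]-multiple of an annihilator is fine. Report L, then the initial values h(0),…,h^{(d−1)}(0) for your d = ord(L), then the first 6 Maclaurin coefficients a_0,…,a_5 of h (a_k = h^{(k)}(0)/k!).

L = (2 + 34·x) + (-1 - x + 17·x^2 + 17·x^3)·Dx  (order 1).
h: a_k = 4, 8, 72, 136, 1224, 2312, …
ICs: h(0) = 4.

f: a_k = 4, 4, 20, 36, 116, 260, …
f∘r: x↦r, Dx↦Dx/r' in L_f ⇒ L₀.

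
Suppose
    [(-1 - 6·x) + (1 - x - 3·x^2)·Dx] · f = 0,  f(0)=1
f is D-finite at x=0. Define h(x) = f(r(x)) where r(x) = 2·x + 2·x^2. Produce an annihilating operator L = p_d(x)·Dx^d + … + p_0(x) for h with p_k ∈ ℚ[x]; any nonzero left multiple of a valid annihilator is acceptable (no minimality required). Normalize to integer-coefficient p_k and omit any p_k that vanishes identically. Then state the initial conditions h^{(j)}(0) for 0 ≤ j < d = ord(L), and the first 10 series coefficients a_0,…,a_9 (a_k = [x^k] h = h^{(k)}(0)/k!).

L = (2 + 28·x + 72·x^2 + 48·x^3) + (-1 + 2·x + 14·x^2 + 24·x^3 + 12·x^4)·Dx  (order 1).
h: a_k = 1, 2, 18, 88, 488, 2664, 14488, 79040, 430704, 2347648, …
ICs: h(0) = 1.

f: a_k = 1, 1, 4, 7, 19, 40, 97, 217, 508, 1159, …
h₀=f(r): pull back L_f along r ⇒ L₀.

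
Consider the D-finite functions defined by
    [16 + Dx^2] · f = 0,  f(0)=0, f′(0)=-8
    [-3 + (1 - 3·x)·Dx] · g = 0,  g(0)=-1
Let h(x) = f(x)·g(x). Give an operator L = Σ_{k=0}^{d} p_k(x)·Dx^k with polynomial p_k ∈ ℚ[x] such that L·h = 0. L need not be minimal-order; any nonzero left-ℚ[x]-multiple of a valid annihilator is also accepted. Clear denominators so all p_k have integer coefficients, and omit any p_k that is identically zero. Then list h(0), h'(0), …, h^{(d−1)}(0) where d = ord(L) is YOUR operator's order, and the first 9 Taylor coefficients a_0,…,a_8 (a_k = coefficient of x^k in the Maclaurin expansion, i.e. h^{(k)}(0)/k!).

f: a_k = 0, -8, 0, 64/3, 0, -256/15, 0, 2048/315, 0, …
g: a_k = -1, -3, -9, -27, -81, -243, -729, -2187, -6561, …
L₀ := L_f ⊗_s L_g (sym. prod.), ord ≤ 2.
L = (-16 + 48·x) + 6·Dx + (-1 + 3·x)·Dx^2  (order 2).
h: a_k = 0, 8, 24, 152/3, 152, 7096/15, 7096/5, 1339096/315, 1339096/105, …
ICs: h(0) = 0, h′(0) = 8.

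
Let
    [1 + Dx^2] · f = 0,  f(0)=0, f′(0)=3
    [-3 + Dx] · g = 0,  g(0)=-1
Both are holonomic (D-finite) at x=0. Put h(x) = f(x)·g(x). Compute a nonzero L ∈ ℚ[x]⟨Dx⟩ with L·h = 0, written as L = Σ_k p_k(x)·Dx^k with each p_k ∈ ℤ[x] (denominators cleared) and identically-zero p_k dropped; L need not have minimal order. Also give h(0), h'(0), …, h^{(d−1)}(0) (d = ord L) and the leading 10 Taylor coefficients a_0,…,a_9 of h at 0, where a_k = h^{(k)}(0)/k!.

f: a_k = 0, 3, 0, -1/2, 0, 1/40, 0, -1/1680, 0, 1/120960, …
g: a_k = -1, -3, -9/2, -9/2, -27/8, -81/40, -81/80, -243/560, -729/4480, -243/4480, …
Sym-product of L_f,L_g gives L₀ (≤ ord 2).
L = 10 - 6·Dx + Dx^2  (order 2).
h: a_k = 0, -3, -9, -13, -12, -79/10, -39/10, -307/210, -2/5, -481/7560, …
ICs: h(0) = 0, h′(0) = -3.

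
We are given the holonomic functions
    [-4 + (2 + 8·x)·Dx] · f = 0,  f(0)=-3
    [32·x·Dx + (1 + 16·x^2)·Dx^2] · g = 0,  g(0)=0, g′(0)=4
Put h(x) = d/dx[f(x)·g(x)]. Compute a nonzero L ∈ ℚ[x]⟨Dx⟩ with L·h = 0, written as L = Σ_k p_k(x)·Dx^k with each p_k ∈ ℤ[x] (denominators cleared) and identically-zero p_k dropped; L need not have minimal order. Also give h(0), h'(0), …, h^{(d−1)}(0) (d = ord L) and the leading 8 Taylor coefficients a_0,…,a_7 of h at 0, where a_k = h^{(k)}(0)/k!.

L = (20 + 640·x + 128·x^2 - 6144·x^3 - 3072·x^4) + (28 + 336·x + 1152·x^2 - 3584·x^3 - 21504·x^4 - 12288·x^5)·Dx + (3 + 8·x - 48·x^2 - 256·x^3 - 1792·x^4 - 6144·x^5 - 4096·x^6)·Dx^2  (order 2).
h: a_k = -12, -48, 264, 320, -3112, -39264/5, 301648/5, 2858752/35, …
ICs: h(0) = -12, h′(0) = -48.

f: a_k = -3, -6, 6, -12, 30, -84, 252, -792, …
g: a_k = 0, 4, 0, -64/3, 0, 1024/5, 0, -16384/7, …
f·g: L₀ = L_f ⊗_s L_g, ord ≤ 1·2.
h₀' ⇒ L via d/dx closure of L₀.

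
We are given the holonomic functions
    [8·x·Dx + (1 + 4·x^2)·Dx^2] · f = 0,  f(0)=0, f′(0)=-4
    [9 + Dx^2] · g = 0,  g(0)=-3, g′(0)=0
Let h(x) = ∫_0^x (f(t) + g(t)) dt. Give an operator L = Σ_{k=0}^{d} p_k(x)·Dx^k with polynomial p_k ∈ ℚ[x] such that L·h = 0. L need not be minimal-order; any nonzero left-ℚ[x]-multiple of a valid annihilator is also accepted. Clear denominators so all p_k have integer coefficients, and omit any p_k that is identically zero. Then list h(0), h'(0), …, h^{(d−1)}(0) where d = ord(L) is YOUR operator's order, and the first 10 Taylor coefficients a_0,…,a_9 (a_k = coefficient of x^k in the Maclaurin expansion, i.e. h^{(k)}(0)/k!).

L = (-2808·x + 19008·x^3 + 10368·x^5)·Dx^2 + (9 + 1548·x^2 + 7344·x^4 + 5184·x^6)·Dx^3 + (-312·x + 2112·x^3 + 1152·x^5)·Dx^4 + (1 + 172·x^2 + 816·x^4 + 576·x^6)·Dx^5  (order 5).
h: a_k = 0, -3, -2, 9/2, 4/3, -81/40, -32/15, 243/560, 32/7, -243/4480, …
ICs: h(0) = 0, h′(0) = -3, h′′(0) = -4, h′′′(0) = 27, h′′′′(0) = 32.

f: a_k = 0, -4, 0, 16/3, 0, -64/5, 0, 256/7, 0, -1024/9, …
g: a_k = -3, 0, 27/2, 0, -81/8, 0, 243/80, 0, -2187/4480, 0, …
f+g: L₀ = lclm(L_f,L_g), ord ≤ 2+2.
∫: right-multiply L₀ by Dx.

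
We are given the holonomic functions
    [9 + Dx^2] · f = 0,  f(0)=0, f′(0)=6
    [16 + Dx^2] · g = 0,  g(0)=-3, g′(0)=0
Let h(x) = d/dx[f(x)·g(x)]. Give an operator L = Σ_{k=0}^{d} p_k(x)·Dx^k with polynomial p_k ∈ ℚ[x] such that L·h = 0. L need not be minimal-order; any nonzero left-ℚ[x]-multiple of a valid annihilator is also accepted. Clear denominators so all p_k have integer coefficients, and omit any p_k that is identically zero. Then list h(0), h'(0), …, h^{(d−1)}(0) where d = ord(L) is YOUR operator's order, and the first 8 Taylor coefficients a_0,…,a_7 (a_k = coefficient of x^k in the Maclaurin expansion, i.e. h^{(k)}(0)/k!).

L = 49 + 50·Dx^2 + Dx^4  (order 4).
h: a_k = -18, 0, 513, 0, -8403/4, 0, 137257/40, 0, …
ICs: h(0) = -18, h′(0) = 0, h′′(0) = 1026, h′′′(0) = 0.

f: a_k = 0, 6, 0, -9, 0, 81/20, 0, -243/280, …
g: a_k = -3, 0, 24, 0, -32, 0, 256/15, 0, …
L₀ := L_f ⊗_s L_g (sym. prod.), ord ≤ 4.
h=h₀': d/dx-closure on L₀ ⇒ L.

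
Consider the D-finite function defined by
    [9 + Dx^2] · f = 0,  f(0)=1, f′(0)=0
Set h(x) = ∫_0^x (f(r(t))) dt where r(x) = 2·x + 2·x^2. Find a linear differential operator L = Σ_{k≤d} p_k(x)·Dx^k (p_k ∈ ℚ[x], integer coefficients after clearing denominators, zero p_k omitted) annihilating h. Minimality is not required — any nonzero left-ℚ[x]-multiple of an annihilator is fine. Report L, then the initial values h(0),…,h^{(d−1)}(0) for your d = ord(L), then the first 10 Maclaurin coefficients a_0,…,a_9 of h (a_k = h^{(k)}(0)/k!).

L = (36 + 216·x + 432·x^2 + 288·x^3)·Dx - 2·Dx^2 + (1 + 2·x)·Dx^3  (order 3).
h: a_k = 0, 1, 0, -6, -9, 36/5, 36, 1296/35, -108/5, -3408/35, …
ICs: h(0) = 0, h′(0) = 1, h′′(0) = 0.

f: a_k = 1, 0, -9/2, 0, 27/8, 0, -81/80, 0, 729/4480, 0, …
Substitute x→r, Dx→(1/r')Dx; clear ⇒ L₀.
∫: right-multiply L₀ by Dx.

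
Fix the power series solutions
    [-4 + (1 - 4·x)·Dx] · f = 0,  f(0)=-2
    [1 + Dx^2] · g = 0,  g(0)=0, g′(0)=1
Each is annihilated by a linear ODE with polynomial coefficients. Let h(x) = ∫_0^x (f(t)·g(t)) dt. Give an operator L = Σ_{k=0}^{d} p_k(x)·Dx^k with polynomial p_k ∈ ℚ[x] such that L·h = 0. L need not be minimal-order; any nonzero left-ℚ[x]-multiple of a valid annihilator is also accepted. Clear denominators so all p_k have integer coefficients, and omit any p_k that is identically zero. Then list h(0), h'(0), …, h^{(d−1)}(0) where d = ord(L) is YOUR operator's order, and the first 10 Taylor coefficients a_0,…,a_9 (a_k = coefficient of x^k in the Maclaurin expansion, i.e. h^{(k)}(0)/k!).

f: a_k = -2, -8, -32, -128, -512, -2048, -8192, -32768, -131072, -524288, …
g: a_k = 0, 1, 0, -1/6, 0, 1/120, 0, -1/5040, 0, 1/362880, …
L₀ := L_f ⊗_s L_g (sym. prod.), ord ≤ 2.
h=∫₀ˣh₀: take L = L₀·Dx.
L = (-1 + 4·x)·Dx + 8·Dx^2 + (-1 + 4·x)·Dx^3  (order 3).
h: a_k = 0, 0, -1, -8/3, -95/12, -76/3, -30401/360, -4343/15, -20429471/20160, -20429471/5670, …
ICs: h(0) = 0, h′(0) = 0, h′′(0) = -2.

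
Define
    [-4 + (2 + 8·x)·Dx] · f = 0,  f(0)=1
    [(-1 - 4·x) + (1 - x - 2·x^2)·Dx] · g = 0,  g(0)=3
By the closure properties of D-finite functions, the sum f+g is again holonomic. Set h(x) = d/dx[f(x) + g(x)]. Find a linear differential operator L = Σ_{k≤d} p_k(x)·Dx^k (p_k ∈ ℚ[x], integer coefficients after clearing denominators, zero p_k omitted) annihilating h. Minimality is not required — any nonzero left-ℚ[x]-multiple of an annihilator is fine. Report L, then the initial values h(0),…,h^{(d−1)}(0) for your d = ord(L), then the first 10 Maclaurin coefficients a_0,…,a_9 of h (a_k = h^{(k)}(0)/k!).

f: a_k = 1, 2, -2, 4, -10, 28, -84, 264, -858, 2860, …
g: a_k = 3, 3, 9, 15, 33, 63, 129, 255, 513, 1023, …
f+g: L₀ = lclm(L_f,L_g), ord ≤ 1+1.
h=h₀': d/dx-closure on L₀ ⇒ L.
L = (-66 - 300·x - 720·x^2 - 480·x^3 - 480·x^4) + (-9 - 180·x - 954·x^2 - 1872·x^3 - 1800·x^4 - 1440·x^5)·Dx + (4 + 33·x + 69·x^2 - 28·x^3 - 228·x^4 - 480·x^5 - 320·x^6)·Dx^2  (order 2).
h: a_k = 5, 14, 57, 92, 455, 270, 3633, -2760, 34947, -76750, …
ICs: h(0) = 5, h′(0) = 14.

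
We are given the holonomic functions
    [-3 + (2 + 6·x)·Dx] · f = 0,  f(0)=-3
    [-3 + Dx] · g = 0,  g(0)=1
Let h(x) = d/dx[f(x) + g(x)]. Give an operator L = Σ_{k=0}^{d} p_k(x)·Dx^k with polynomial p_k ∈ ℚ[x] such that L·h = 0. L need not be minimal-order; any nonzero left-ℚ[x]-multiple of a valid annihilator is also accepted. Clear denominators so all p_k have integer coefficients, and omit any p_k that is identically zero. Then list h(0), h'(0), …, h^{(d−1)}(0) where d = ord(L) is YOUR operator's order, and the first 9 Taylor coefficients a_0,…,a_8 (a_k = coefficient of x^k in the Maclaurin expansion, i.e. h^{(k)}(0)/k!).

L = (-15 - 18·x) + (-1 - 24·x - 36·x^2)·Dx + (2 + 10·x + 12·x^2)·Dx^2  (order 2).
h: a_k = -3/2, 63/4, -27/16, 1647/32, -22923/256, 704457/2560, -7546851/10240, 295726869/143360, -13298191281/2293760, …
ICs: h(0) = -3/2, h′(0) = 63/4.

f: a_k = -3, -9/2, 27/8, -81/16, 1215/128, -5103/256, 45927/1024, -216513/2048, 8444007/32768, …
g: a_k = 1, 3, 9/2, 9/2, 27/8, 81/40, 81/80, 243/560, 729/4480, …
Weyl lclm of L_f,L_g ⇒ L₀ (ord ≤ 2).
h₀' ⇒ L via d/dx closure of L₀.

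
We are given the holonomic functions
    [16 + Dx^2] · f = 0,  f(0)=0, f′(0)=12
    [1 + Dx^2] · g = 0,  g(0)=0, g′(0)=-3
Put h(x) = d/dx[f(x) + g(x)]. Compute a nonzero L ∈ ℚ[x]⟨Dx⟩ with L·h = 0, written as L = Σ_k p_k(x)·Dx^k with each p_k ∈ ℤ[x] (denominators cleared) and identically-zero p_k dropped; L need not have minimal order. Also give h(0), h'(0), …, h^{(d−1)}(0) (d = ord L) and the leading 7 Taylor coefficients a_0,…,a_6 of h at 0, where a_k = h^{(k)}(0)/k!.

f: a_k = 0, 12, 0, -32, 0, 128/5, 0, …
g: a_k = 0, -3, 0, 1/2, 0, -1/40, 0, …
L₀ := lclm(L_f,L_g); ord L₀ ≤ 2+2.
Differentiate: ansatz ord ≤ ord L₀ ⇒ L.
L = 16 + 17·Dx^2 + Dx^4  (order 4).
h: a_k = 9, 0, -189/2, 0, 1023/8, 0, -5461/80, …
ICs: h(0) = 9, h′(0) = 0, h′′(0) = -189, h′′′(0) = 0.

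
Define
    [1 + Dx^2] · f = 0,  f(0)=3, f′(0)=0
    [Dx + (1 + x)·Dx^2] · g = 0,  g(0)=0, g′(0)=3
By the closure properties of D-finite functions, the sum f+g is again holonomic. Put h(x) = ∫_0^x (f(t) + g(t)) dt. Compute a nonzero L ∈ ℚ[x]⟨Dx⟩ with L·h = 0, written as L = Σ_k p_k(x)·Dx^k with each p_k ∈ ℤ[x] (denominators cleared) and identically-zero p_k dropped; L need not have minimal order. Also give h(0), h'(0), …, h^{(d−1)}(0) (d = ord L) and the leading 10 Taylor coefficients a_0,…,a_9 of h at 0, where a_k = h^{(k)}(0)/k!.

f: a_k = 3, 0, -3/2, 0, 1/8, 0, -1/240, 0, 1/13440, 0, …
g: a_k = 0, 3, -3/2, 1, -3/4, 3/5, -1/2, 3/7, -3/8, 1/3, …
L₀ := lclm(L_f,L_g); ord L₀ ≤ 2+2.
h=∫h₀ ⇒ L = L₀·Dx.
L = (7 + 2·x + x^2)·Dx^2 + (3 + 5·x + 3·x^2 + x^3)·Dx^3 + (7 + 2·x + x^2)·Dx^4 + (3 + 5·x + 3·x^2 + x^3)·Dx^5  (order 5).
h: a_k = 0, 3, 3/2, -1, 1/4, -1/8, 1/10, -121/1680, 3/56, -5039/120960, …
ICs: h(0) = 0, h′(0) = 3, h′′(0) = 3, h′′′(0) = -6, h′′′′(0) = 6.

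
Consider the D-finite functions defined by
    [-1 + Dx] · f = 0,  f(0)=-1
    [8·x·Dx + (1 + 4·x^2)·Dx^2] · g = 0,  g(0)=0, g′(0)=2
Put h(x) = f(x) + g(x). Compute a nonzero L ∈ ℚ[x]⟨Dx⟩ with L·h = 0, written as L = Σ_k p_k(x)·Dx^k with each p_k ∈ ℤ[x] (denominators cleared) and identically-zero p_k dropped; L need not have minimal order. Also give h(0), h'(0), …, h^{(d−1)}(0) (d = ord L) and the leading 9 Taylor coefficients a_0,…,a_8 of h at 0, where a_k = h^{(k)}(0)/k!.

f: a_k = -1, -1, -1/2, -1/6, -1/24, -1/120, -1/720, -1/5040, -1/40320, …
g: a_k = 0, 2, 0, -8/3, 0, 32/5, 0, -128/7, 0, …
f+g: L₀ = lclm(L_f,L_g), ord ≤ 1+2.
L = (8 - 8·x - 96·x^2 - 32·x^3)·Dx + (-9 + 88·x^2 - 16·x^4)·Dx^2 + (1 + 8·x + 8·x^2 + 32·x^3 + 16·x^4)·Dx^3  (order 3).
h: a_k = -1, 1, -1/2, -17/6, -1/24, 767/120, -1/720, -92161/5040, -1/40320, …
ICs: h(0) = -1, h′(0) = 1, h′′(0) = -1.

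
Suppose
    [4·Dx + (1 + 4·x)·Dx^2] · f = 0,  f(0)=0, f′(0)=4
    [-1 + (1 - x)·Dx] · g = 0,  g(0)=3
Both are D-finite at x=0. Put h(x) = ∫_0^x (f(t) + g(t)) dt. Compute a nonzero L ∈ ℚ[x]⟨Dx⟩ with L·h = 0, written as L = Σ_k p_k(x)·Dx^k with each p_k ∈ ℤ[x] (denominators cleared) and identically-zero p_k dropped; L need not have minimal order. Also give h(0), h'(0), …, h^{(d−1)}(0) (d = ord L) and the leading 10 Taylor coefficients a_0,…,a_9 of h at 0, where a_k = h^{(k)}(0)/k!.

L = (-44 - 16·x)·Dx^2 + (13 - 56·x - 32·x^2)·Dx^3 + (3 + 11·x - 6·x^2 - 8·x^3)·Dx^4  (order 4).
h: a_k = 0, 3, 7/2, -5/3, 73/12, -61/5, 1039/30, -2039/21, 16405/56, -8189/9, …
ICs: h(0) = 0, h′(0) = 3, h′′(0) = 7, h′′′(0) = -10.

f: a_k = 0, 4, -8, 64/3, -64, 1024/5, -2048/3, 16384/7, -8192, 262144/9, …
g: a_k = 3, 3, 3, 3, 3, 3, 3, 3, 3, 3, …
h₀=f+g: left-lcm gives L₀, ord ≤ 3.
h=∫h₀ ⇒ L = L₀·Dx.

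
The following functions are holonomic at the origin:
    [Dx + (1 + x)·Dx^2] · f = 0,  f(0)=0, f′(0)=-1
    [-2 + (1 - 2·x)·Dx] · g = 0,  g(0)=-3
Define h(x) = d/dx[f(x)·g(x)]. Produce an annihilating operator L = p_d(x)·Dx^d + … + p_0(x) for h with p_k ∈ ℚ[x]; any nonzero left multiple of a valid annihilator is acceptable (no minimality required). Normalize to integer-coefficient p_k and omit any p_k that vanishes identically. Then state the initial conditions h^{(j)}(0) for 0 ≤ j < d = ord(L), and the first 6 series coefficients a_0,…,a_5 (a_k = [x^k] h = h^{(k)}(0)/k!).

f: a_k = 0, -1, 1/2, -1/3, 1/4, -1/5, …
g: a_k = -3, -6, -12, -24, -48, -96, …
Sym-product of L_f,L_g gives L₀ (≤ ord 2).
Derive L from L₀ (diff closure).
L = 8 + (4 + 10·x)·Dx + (-1 + x + 2·x^2)·Dx^2  (order 2).
h: a_k = 3, 9, 30, 77, 391/2, 2331/5, …
ICs: h(0) = 3, h′(0) = 9.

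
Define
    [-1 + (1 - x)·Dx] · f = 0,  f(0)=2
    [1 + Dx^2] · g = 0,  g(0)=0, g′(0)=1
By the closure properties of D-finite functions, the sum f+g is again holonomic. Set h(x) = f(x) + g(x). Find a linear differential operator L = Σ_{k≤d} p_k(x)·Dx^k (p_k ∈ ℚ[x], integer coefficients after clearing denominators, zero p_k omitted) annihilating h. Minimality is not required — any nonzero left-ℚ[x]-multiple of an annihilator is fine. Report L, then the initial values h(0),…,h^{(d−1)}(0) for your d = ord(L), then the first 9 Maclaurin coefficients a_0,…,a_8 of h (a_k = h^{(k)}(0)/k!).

f: a_k = 2, 2, 2, 2, 2, 2, 2, 2, 2, …
g: a_k = 0, 1, 0, -1/6, 0, 1/120, 0, -1/5040, 0, …
Sum ⇒ L₀ = lclm(L_f,L_g) in ℚ(x)⟨Dx⟩.
L = (7 - 2·x + x^2) + (-3 + 5·x - 3·x^2 + x^3)·Dx + (7 - 2·x + x^2)·Dx^2 + (-3 + 5·x - 3·x^2 + x^3)·Dx^3  (order 3).
h: a_k = 2, 3, 2, 11/6, 2, 241/120, 2, 10079/5040, 2, …
ICs: h(0) = 2, h′(0) = 3, h′′(0) = 4.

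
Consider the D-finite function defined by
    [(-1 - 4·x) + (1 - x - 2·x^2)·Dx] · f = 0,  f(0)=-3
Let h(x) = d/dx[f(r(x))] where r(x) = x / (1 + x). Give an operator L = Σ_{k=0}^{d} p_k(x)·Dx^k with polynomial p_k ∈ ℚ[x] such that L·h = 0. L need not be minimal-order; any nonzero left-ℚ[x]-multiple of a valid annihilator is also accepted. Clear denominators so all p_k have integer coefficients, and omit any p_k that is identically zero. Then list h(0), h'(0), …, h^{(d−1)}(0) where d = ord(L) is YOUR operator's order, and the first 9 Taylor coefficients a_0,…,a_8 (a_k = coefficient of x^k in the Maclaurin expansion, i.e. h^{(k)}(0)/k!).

L = (4 + 12·x + 36·x^2 + 20·x^3) + (-1 - 7·x - 9·x^2 + 7·x^3 + 10·x^4)·Dx  (order 1).
h: a_k = -3, -12, 0, -48, 60, -216, 420, -1056, 2268, …
ICs: h(0) = -3.

f: a_k = -3, -3, -9, -15, -33, -63, -129, -255, -513, …
Substitute x→r, Dx→(1/r')Dx; clear ⇒ L₀.
Differentiate: ansatz ord ≤ ord L₀ ⇒ L.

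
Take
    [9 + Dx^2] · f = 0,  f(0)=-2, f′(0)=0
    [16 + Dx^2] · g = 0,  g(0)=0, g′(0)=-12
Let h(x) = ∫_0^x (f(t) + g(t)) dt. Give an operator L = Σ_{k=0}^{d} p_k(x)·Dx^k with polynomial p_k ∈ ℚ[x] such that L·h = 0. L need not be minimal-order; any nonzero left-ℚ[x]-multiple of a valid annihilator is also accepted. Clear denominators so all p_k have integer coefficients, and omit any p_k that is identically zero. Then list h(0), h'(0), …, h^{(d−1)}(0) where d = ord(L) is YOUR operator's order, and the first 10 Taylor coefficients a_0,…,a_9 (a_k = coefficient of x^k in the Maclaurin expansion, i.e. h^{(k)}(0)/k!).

L = 144·Dx + 25·Dx^3 + Dx^5  (order 5).
h: a_k = 0, -2, -6, 3, 8, -27/20, -64/15, 81/280, 128/105, -81/2240, …
ICs: h(0) = 0, h′(0) = -2, h′′(0) = -12, h′′′(0) = 18, h′′′′(0) = 192.

f: a_k = -2, 0, 9, 0, -27/4, 0, 81/40, 0, -729/2240, 0, …
g: a_k = 0, -12, 0, 32, 0, -128/5, 0, 1024/105, 0, -2048/945, …
h₀=f+g: left-lcm gives L₀, ord ≤ 4.
h=∫₀ˣh₀: take L = L₀·Dx.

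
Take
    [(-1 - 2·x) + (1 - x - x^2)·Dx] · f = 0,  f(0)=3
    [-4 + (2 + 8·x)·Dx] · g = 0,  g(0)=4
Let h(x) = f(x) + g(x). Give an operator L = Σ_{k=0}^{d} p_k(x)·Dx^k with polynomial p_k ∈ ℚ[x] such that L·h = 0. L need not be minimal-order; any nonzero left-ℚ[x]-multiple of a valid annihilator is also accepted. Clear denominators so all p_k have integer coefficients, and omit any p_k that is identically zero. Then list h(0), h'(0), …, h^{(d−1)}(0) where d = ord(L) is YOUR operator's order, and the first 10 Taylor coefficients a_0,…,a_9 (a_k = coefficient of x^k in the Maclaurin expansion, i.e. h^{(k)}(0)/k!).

L = (-12 - 48·x - 48·x^2 - 40·x^3) + (8 + 30·x + 114·x^2 + 152·x^3 + 100·x^4)·Dx + (1 - 5·x - 39·x^2 + 6·x^3 + 82·x^4 + 40·x^5)·Dx^2  (order 2).
h: a_k = 7, 11, -2, 25, -25, 136, -297, 1119, -3330, 11605, …
ICs: h(0) = 7, h′(0) = 11.

f: a_k = 3, 3, 6, 9, 15, 24, 39, 63, 102, 165, …
g: a_k = 4, 8, -8, 16, -40, 112, -336, 1056, -3432, 11440, …
Weyl lclm of L_f,L_g ⇒ L₀ (ord ≤ 2).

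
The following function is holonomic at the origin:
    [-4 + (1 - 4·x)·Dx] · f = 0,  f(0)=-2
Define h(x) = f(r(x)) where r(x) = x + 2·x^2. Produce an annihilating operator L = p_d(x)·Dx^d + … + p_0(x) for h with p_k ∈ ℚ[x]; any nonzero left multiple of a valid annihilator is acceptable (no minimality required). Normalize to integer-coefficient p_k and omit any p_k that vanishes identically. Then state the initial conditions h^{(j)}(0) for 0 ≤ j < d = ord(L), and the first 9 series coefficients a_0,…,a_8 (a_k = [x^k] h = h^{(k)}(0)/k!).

L = (4 + 16·x) + (-1 + 4·x + 8·x^2)·Dx  (order 1).
h: a_k = -2, -8, -48, -256, -1408, -7680, -41984, -229376, -1253376, …
ICs: h(0) = -2.

f: a_k = -2, -8, -32, -128, -512, -2048, -8192, -32768, -131072, …
L₀ from L_f via x↦r, Dx↦r'^{-1}Dx.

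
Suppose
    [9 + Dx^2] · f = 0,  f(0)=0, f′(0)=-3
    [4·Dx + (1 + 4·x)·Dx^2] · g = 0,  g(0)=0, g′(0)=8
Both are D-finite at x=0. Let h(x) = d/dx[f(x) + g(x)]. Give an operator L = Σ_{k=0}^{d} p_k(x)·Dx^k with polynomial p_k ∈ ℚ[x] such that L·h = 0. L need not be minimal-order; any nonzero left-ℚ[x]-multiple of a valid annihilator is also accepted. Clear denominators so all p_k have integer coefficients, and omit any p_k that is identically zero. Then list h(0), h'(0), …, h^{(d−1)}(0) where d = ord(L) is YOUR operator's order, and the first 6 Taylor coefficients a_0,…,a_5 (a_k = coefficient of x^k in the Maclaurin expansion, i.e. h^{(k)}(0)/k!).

f: a_k = 0, -3, 0, 9/2, 0, -81/40, …
g: a_k = 0, 8, -16, 128/3, -128, 2048/5, …
f+g: L₀ = lclm(L_f,L_g), ord ≤ 2+2.
h₀' ⇒ L via d/dx closure of L₀.
L = (3780 + 2592·x + 5184·x^2) + (369 + 2124·x + 3888·x^2 + 5184·x^3)·Dx + (420 + 288·x + 576·x^2)·Dx^2 + (41 + 236·x + 432·x^2 + 576·x^3)·Dx^3  (order 3).
h: a_k = 5, -32, 283/2, -512, 16303/8, -8192, …
ICs: h(0) = 5, h′(0) = -32, h′′(0) = 283.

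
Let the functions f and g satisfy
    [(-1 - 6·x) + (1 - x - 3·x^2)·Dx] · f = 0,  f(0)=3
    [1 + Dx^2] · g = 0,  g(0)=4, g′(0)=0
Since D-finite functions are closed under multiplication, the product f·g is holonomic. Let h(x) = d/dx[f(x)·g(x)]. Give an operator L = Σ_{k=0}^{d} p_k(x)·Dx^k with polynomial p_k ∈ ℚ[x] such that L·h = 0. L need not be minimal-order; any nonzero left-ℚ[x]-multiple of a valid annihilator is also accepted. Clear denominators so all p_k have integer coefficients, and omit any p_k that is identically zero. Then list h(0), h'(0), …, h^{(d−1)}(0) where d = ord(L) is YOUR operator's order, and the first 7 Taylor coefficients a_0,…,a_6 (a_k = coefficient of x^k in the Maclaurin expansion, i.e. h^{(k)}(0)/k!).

f: a_k = 3, 3, 12, 21, 57, 120, 291, …
g: a_k = 4, 0, -2, 0, 1/6, 0, -1/180, …
h₀=f·g: eliminate ⇒ L₀, order ≤ 1·2.
Differentiate: ansatz ord ≤ ord L₀ ⇒ L.
L = (83 - 2·x - 5·x^2 + 6·x^3 + 9·x^4) + (16 + 98·x + 18·x^2 + 36·x^3)·Dx + (-5 + 4·x + 13·x^2 + 6·x^3 + 9·x^4)·Dx^2  (order 2).
h: a_k = 12, 84, 234, 818, 4385/2, 63119/10, 994343/60, …
ICs: h(0) = 12, h′(0) = 84.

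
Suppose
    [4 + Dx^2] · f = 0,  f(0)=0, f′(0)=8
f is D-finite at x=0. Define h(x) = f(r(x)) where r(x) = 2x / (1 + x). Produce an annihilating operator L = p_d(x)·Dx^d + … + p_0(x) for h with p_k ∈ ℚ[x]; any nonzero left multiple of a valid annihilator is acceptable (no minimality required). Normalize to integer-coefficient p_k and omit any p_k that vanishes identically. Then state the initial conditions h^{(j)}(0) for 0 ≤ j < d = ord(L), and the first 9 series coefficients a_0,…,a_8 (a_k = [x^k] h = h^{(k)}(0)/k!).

f: a_k = 0, 8, 0, -16/3, 0, 16/15, 0, -32/315, 0, …
h₀=f(r): pull back L_f along r ⇒ L₀.
L = 16 + (2 + 6·x + 6·x^2 + 2·x^3)·Dx + (1 + 4·x + 6·x^2 + 4·x^3 + x^4)·Dx^2  (order 2).
h: a_k = 0, 16, -16, -80/3, 112, -3088/15, 240, -39376/315, -10064/45, …
ICs: h(0) = 0, h′(0) = 16.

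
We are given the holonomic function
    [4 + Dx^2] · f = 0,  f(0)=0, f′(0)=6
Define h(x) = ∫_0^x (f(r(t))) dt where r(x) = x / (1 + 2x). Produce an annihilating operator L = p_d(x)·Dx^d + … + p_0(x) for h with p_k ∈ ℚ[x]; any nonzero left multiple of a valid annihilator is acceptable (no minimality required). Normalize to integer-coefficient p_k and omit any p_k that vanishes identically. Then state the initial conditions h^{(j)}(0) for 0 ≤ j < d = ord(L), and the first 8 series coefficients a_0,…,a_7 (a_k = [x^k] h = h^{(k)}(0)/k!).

L = 4·Dx + (4 + 24·x + 48·x^2 + 32·x^3)·Dx^2 + (1 + 8·x + 24·x^2 + 32·x^3 + 16·x^4)·Dx^3  (order 3).
h: a_k = 0, 0, 3, -4, 5, -24/5, 2/15, 120/7, …
ICs: h(0) = 0, h′(0) = 0, h′′(0) = 6.

f: a_k = 0, 6, 0, -4, 0, 4/5, 0, -8/105, …
f∘r: x↦r, Dx↦Dx/r' in L_f ⇒ L₀.
∫: right-multiply L₀ by Dx.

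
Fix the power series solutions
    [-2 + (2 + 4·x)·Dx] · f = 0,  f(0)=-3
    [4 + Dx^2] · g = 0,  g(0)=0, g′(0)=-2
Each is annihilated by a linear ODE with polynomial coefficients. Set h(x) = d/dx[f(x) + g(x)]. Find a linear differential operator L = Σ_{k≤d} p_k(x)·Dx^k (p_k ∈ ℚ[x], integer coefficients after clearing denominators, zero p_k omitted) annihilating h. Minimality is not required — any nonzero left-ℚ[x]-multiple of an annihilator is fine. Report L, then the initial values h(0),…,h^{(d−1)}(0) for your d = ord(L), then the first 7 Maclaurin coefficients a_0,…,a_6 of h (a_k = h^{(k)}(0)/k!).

f: a_k = -3, -3, 3/2, -3/2, 15/8, -21/8, 63/16, …
g: a_k = 0, -2, 0, 4/3, 0, -4/15, 0, …
f+g: L₀ = lclm(L_f,L_g), ord ≤ 1+2.
h₀' ⇒ L via d/dx closure of L₀.
L = (-76 - 64·x - 64·x^2) + (-28 - 120·x - 192·x^2 - 128·x^3)·Dx + (-19 - 16·x - 16·x^2)·Dx^2 + (-7 - 30·x - 48·x^2 - 32·x^3)·Dx^3  (order 3).
h: a_k = -5, 3, -1/2, 15/2, -347/24, 189/8, -31057/720, …
ICs: h(0) = -5, h′(0) = 3, h′′(0) = -1.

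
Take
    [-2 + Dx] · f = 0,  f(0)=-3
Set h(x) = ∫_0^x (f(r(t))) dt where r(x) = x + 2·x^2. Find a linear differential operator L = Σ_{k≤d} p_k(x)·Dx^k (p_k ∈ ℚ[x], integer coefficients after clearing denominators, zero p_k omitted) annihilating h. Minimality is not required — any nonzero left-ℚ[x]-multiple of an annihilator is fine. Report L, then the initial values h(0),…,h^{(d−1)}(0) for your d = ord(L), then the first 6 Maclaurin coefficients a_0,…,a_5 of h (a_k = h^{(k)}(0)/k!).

L = (-2 - 8·x)·Dx + Dx^2  (order 2).
h: a_k = 0, -3, -3, -6, -7, -10, …
ICs: h(0) = 0, h′(0) = -3.

f: a_k = -3, -6, -6, -4, -2, -4/5, …
h₀=f(r): pull back L_f along r ⇒ L₀.
Integrate: L := L₀·Dx.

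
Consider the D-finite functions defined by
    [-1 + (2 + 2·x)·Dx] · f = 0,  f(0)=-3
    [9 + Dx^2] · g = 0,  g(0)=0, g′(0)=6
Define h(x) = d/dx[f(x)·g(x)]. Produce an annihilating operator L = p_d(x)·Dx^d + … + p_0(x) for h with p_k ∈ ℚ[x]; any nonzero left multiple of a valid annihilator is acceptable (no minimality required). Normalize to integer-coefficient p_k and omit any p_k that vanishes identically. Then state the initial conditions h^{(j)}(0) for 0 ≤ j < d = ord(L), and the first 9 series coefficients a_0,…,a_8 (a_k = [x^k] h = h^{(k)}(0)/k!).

f: a_k = -3, -3/2, 3/8, -3/16, 15/128, -21/256, 63/1024, -99/2048, 1287/32768, …
g: a_k = 0, 6, 0, -9, 0, 81/20, 0, -243/280, 0, …
f·g: L₀ = L_f ⊗_s L_g, ord ≤ 1·2.
Differentiate: ansatz ord ≤ ord L₀ ⇒ L.
L = (551 + 1968·x + 2712·x^2 + 1728·x^3 + 432·x^4) + (-44 - 140·x - 144·x^2 - 48·x^3)·Dx + (52 + 200·x + 292·x^2 + 192·x^3 + 48·x^4)·Dx^2  (order 2).
h: a_k = -18, -18, 351/4, 99/2, -4743/64, -9369/320, 61587/2560, 7101/896, -2551257/573440, …
ICs: h(0) = -18, h′(0) = -18.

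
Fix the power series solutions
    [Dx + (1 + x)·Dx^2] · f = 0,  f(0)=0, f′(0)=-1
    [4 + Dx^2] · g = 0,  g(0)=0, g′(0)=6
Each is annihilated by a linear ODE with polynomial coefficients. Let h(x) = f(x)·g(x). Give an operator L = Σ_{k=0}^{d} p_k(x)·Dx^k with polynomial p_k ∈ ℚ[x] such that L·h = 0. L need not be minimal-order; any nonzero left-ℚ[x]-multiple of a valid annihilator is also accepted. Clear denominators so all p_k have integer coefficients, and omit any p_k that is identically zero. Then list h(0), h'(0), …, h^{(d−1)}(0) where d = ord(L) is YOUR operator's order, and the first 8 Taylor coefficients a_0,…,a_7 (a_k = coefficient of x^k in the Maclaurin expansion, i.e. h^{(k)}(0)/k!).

L = (168 + 864·x + 1456·x^2 + 1024·x^3 + 256·x^4) + (112 + 368·x + 384·x^2 + 128·x^3)·Dx + (102 + 464·x + 744·x^2 + 512·x^3 + 128·x^4)·Dx^2 + (28 + 92·x + 96·x^2 + 32·x^3)·Dx^3 + (15 + 62·x + 95·x^2 + 64·x^3 + 16·x^4)·Dx^4  (order 4).
h: a_k = 0, 0, -6, 3, 2, -1/2, -2/3, 2/5, …
ICs: h(0) = 0, h′(0) = 0, h′′(0) = -12, h′′′(0) = 18.

f: a_k = 0, -1, 1/2, -1/3, 1/4, -1/5, 1/6, -1/7, …
g: a_k = 0, 6, 0, -4, 0, 4/5, 0, -8/105, …
h₀=f·g: eliminate ⇒ L₀, order ≤ 2·2.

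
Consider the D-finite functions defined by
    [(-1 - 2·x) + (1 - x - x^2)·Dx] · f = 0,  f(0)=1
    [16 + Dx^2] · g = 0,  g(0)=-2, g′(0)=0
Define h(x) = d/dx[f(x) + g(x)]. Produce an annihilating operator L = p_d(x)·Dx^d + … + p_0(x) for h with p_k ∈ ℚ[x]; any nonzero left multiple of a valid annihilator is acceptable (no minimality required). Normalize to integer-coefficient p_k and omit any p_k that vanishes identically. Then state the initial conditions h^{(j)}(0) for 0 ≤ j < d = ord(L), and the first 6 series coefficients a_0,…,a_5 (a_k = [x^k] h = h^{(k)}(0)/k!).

f: a_k = 1, 1, 2, 3, 5, 8, …
g: a_k = -2, 0, 16, 0, -64/3, 0, …
Weyl lclm of L_f,L_g ⇒ L₀ (ord ≤ 3).
h=h₀': d/dx-closure on L₀ ⇒ L.
L = (1472 + 2624·x + 2560·x^2 + 640·x^3 + 2240·x^4 + 2304·x^5 + 768·x^6) + (-272 - 112·x + 1008·x^2 - 160·x^3 - 800·x^4 + 576·x^5 + 896·x^6 + 256·x^7)·Dx + (92 + 164·x + 160·x^2 + 40·x^3 + 140·x^4 + 144·x^5 + 48·x^6)·Dx^2 + (-17 - 7·x + 63·x^2 - 10·x^3 - 50·x^4 + 36·x^5 + 56·x^6 + 16·x^7)·Dx^3  (order 3).
h: a_k = 1, 36, 9, -196/3, 40, 2194/15, …
ICs: h(0) = 1, h′(0) = 36, h′′(0) = 18.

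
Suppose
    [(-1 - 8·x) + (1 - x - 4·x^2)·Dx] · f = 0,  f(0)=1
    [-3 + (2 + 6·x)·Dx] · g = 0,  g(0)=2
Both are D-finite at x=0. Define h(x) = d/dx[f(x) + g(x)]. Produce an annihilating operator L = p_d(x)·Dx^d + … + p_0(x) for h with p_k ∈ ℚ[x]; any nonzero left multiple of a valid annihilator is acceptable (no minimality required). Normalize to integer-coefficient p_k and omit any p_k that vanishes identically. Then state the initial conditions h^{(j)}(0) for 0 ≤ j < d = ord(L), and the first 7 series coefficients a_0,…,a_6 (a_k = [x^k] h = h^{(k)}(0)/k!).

f: a_k = 1, 1, 5, 9, 29, 65, 181, …
g: a_k = 2, 3, -9/4, 27/8, -405/64, 1701/128, -15309/512, …
f+g: L₀ = lclm(L_f,L_g), ord ≤ 1+1.
Derive L from L₀ (diff closure).
L = (-594 - 4230·x - 12960·x^2 - 14400·x^3 - 17280·x^4) + (-189 - 3054·x - 16389·x^2 - 38544·x^3 - 55440·x^4 - 51840·x^5)·Dx + (46 + 350·x + 794·x^2 - 198·x^3 - 5376·x^4 - 13920·x^5 - 11520·x^6)·Dx^2  (order 2).
h: a_k = 4, 11/2, 297/8, 1451/16, 50105/128, 232089/256, 3666285/1024, …
ICs: h(0) = 4, h′(0) = 11/2.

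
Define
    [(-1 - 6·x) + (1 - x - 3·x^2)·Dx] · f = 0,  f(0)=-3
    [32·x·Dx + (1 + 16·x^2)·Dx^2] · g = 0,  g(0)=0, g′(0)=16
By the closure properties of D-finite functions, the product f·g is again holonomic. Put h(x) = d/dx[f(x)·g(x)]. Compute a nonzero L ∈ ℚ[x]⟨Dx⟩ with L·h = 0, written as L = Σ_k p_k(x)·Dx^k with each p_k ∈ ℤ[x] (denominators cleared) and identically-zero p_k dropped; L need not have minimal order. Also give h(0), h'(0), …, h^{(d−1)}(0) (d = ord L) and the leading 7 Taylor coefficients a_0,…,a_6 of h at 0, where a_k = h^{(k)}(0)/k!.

L = (-74 + 8736·x^2 + 18432·x^3 + 82944·x^4) + (25 + 182·x - 48·x^2 + 96·x^3 + 18432·x^4 + 55296·x^5)·Dx + (-3 - 13·x - 167·x^2 - 16·x^3 - 1472·x^4 + 3072·x^5 + 6912·x^6)·Dx^2  (order 2).
h: a_k = -48, -96, 192, -320, -11728, -77568/5, 646256/5, …
ICs: h(0) = -48, h′(0) = -96.

f: a_k = -3, -3, -12, -21, -57, -120, -291, …
g: a_k = 0, 16, 0, -256/3, 0, 4096/5, 0, …
h₀=f·g: eliminate ⇒ L₀, order ≤ 1·2.
Differentiate: ansatz ord ≤ ord L₀ ⇒ L.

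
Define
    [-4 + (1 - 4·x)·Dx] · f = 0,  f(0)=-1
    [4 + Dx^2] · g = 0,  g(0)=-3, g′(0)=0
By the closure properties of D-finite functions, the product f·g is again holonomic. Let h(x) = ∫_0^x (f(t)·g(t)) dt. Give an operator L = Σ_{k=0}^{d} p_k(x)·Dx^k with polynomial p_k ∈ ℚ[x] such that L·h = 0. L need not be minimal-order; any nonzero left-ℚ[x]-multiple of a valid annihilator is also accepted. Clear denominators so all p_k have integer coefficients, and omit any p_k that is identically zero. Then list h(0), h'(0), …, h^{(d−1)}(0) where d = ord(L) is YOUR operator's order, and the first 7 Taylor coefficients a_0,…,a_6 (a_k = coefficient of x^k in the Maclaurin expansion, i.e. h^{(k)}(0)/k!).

L = (-4 + 16·x)·Dx + 8·Dx^2 + (-1 + 4·x)·Dx^3  (order 3).
h: a_k = 0, 3, 6, 14, 42, 674/5, 1348/3, …
ICs: h(0) = 0, h′(0) = 3, h′′(0) = 12.

f: a_k = -1, -4, -16, -64, -256, -1024, -4096, …
g: a_k = -3, 0, 6, 0, -2, 0, 4/15, …
h₀=f·g: eliminate ⇒ L₀, order ≤ 1·2.
Integrate: L := L₀·Dx.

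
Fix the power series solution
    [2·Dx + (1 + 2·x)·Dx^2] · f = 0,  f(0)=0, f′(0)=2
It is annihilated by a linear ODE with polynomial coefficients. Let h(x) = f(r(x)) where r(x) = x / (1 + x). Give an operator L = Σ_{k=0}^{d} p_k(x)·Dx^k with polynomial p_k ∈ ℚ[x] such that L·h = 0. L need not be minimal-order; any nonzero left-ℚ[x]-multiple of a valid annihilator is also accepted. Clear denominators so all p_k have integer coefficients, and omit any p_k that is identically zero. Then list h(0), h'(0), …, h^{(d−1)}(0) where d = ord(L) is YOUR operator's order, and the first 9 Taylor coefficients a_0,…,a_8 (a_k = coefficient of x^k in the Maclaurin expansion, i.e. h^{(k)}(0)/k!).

f: a_k = 0, 2, -2, 8/3, -4, 32/5, -32/3, 128/7, -32, …
f∘r: x↦r, Dx↦Dx/r' in L_f ⇒ L₀.
L = (4 + 6·x)·Dx + (1 + 4·x + 3·x^2)·Dx^2  (order 2).
h: a_k = 0, 2, -4, 26/3, -20, 242/5, -364/3, 2186/7, -820, …
ICs: h(0) = 0, h′(0) = 2.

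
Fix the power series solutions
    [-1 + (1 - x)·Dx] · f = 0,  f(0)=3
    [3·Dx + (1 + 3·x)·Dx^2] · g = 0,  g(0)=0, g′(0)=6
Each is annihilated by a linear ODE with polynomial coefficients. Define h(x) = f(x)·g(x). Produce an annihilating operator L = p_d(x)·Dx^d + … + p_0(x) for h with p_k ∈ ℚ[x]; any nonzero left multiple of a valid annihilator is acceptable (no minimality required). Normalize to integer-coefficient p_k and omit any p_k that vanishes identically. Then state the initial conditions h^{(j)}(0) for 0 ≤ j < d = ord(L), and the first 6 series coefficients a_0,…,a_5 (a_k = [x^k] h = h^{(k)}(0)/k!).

L = 3 + (-1 + 9·x)·Dx + (-1 - 2·x + 3·x^2)·Dx^2  (order 2).
h: a_k = 0, 18, -9, 45, -153/2, 2151/10, …
ICs: h(0) = 0, h′(0) = 18.

f: a_k = 3, 3, 3, 3, 3, 3, …
g: a_k = 0, 6, -9, 18, -81/2, 486/5, …
L₀ := L_f ⊗_s L_g (sym. prod.), ord ≤ 2.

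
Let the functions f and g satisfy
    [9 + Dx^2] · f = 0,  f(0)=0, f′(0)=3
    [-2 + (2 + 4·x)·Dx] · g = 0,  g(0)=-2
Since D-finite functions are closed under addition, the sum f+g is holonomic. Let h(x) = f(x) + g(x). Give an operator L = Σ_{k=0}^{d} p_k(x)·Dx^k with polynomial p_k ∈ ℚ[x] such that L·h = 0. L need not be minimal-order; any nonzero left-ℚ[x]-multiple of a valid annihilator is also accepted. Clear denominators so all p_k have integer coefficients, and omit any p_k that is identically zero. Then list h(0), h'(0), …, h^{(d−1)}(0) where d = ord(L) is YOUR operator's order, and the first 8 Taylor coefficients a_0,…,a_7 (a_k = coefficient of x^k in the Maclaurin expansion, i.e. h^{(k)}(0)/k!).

L = (-54 - 162·x - 162·x^2) + (36 + 234·x + 486·x^2 + 324·x^3)·Dx + (-6 - 18·x - 18·x^2)·Dx^2 + (4 + 26·x + 54·x^2 + 36·x^3)·Dx^3  (order 3).
h: a_k = -2, 1, 1, -11/2, 5/4, 11/40, 21/8, -2553/560, …
ICs: h(0) = -2, h′(0) = 1, h′′(0) = 2.

f: a_k = 0, 3, 0, -9/2, 0, 81/40, 0, -243/560, …
g: a_k = -2, -2, 1, -1, 5/4, -7/4, 21/8, -33/8, …
h₀=f+g: left-lcm gives L₀, ord ≤ 3.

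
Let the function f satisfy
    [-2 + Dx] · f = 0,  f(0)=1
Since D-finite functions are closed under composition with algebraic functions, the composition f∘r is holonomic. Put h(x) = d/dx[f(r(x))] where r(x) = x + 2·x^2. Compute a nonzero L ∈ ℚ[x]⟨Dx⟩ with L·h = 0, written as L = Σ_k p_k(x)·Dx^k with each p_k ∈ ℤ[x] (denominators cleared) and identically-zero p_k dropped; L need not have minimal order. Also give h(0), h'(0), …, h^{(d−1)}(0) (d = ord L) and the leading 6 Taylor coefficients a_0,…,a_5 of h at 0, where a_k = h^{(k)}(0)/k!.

L = (6 + 16·x + 32·x^2) + (-1 - 4·x)·Dx  (order 1).
h: a_k = 2, 12, 28, 200/3, 108, 2648/15, …
ICs: h(0) = 2.

f: a_k = 1, 2, 2, 4/3, 2/3, 4/15, …
f∘r: x↦r, Dx↦Dx/r' in L_f ⇒ L₀.
h₀' ⇒ L via d/dx closure of L₀.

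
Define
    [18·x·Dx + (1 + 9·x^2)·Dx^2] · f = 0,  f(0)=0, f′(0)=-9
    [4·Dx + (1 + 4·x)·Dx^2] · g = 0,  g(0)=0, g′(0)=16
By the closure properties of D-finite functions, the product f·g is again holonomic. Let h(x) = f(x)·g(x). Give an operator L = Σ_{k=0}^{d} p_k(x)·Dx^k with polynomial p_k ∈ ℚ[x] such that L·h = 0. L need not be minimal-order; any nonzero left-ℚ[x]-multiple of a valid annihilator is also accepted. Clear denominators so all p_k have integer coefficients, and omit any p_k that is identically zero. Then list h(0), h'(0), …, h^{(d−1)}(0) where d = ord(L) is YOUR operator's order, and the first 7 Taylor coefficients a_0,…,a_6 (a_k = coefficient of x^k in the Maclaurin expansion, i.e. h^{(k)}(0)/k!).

L = (2448 + 17280·x + 76464·x^2 + 518400·x^3 + 1399680·x^4 + 2426112·x^5 + 1679616·x^7)·Dx + (452 + 10800·x + 98028·x^2 + 491184·x^3 + 1840320·x^4 + 4339008·x^5 + 6531840·x^6 + 1259712·x^7 + 5878656·x^8)·Dx^2 + (136 + 1912·x + 18576·x^2 + 103608·x^3 + 389448·x^4 + 1100304·x^5 + 2239488·x^6 + 3277584·x^7 + 1259712·x^8 + 3359232·x^9)·Dx^3 + (13 + 176·x + 1234·x^2 + 6048·x^3 + 22833·x^4 + 68688·x^5 + 154224·x^6 + 279936·x^7 + 399492·x^8 + 209952·x^9 + 419904·x^10)·Dx^4  (order 4).
h: a_k = 0, 0, -144, 288, -336, 1440, -37008/5, …
ICs: h(0) = 0, h′(0) = 0, h′′(0) = -288, h′′′(0) = 1728.

f: a_k = 0, -9, 0, 27, 0, -729/5, 0, …
g: a_k = 0, 16, -32, 256/3, -256, 4096/5, -8192/3, …
L₀ := L_f ⊗_s L_g (sym. prod.), ord ≤ 4.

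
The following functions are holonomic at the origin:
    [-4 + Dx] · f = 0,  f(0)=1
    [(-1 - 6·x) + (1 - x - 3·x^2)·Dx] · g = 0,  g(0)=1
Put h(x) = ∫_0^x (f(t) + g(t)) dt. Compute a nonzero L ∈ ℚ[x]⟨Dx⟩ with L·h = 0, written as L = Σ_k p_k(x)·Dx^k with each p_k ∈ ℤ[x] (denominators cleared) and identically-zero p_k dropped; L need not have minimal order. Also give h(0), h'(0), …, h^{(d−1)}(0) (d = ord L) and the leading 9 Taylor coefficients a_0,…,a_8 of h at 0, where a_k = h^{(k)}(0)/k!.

f: a_k = 1, 4, 8, 32/3, 32/3, 128/15, 256/45, 1024/315, 512/315, …
g: a_k = 1, 1, 4, 7, 19, 40, 97, 217, 508, …
Weyl lclm of L_f,L_g ⇒ L₀ (ord ≤ 2).
h=∫₀ˣh₀: take L = L₀·Dx.
L = (16 - 8·x + 360·x^2 + 288·x^3)·Dx + (8 - 50·x - 134·x^2 + 96·x^3 + 144·x^4)·Dx^2 + (-3 + 13·x + 11·x^2 - 42·x^3 - 36·x^4)·Dx^3  (order 3).
h: a_k = 0, 2, 5/2, 4, 53/12, 89/15, 364/45, 4621/315, 69379/2520, …
ICs: h(0) = 0, h′(0) = 2, h′′(0) = 5.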